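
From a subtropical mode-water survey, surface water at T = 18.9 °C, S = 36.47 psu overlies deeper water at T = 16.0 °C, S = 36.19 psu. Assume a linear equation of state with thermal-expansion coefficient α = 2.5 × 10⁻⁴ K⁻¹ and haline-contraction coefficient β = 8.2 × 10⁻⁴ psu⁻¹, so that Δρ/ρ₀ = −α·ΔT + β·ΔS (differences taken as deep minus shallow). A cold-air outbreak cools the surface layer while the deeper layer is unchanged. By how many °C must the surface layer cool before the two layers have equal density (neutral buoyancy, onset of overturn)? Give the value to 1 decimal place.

Neutral buoyancy requires Δρ = 0, i.e. −α(T_deep − T_surf′) + β(S_deep − S_surf) = 0.
T_surf′ = T_deep − (β/α)·ΔS = 16.0 − (8.2 × 10⁻⁴/2.5 × 10⁻⁴)·(-0.28) = 16.918 °C.
Cooling required: 18.9 − (16.918) = 1.982 °C.

2.0 °C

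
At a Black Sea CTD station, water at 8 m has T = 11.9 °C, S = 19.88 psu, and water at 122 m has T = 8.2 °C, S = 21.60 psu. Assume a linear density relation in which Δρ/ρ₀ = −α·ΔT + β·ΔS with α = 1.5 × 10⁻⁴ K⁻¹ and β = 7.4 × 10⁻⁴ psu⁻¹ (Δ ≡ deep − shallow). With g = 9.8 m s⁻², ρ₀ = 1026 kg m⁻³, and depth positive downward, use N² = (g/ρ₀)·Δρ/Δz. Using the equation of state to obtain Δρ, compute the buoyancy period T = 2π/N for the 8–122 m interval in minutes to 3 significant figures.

8.35 min

ΔT = -3.7 K, ΔS = +1.72 psu (deep − shallow).
Δρ/ρ₀ = −αΔT + βΔS = 5.55 × 10⁻⁴ + 1.2728 × 10⁻³ = 1.8278 × 10⁻³, so Δρ ≈ 1.875 kg m⁻³.
N² = (g/ρ₀)·Δρ/Δz = g·(Δρ/ρ₀)/Δz = 9.8 × 1.8278 × 10⁻³ / 114 = 1.5713 × 10⁻⁴ s⁻².
N = √(1.5713 × 10⁻⁴) = 0.012535 rad s⁻¹ → T = 2π/N = 501.25 s = 8.3542 min ≈ 8.35 min.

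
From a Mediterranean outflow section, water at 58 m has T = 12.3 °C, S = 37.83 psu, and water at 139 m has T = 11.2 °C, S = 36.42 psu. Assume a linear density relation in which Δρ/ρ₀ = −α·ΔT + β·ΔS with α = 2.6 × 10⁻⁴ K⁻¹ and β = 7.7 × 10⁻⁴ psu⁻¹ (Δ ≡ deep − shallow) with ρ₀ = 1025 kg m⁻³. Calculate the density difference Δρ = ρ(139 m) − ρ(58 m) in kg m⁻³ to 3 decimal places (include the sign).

-0.820 kg m⁻³

ΔT = -1.1 K, ΔS = -1.41 psu (deep − shallow).
Δρ/ρ₀ = −(2.6 × 10⁻⁴)(-1.1) + (7.7 × 10⁻⁴)(-1.41) = -7.997 × 10⁻⁴.
Δρ = 1025 × (-7.997 × 10⁻⁴) = -0.820 kg m⁻³.
Negative Δρ: lighter below, statically unstable.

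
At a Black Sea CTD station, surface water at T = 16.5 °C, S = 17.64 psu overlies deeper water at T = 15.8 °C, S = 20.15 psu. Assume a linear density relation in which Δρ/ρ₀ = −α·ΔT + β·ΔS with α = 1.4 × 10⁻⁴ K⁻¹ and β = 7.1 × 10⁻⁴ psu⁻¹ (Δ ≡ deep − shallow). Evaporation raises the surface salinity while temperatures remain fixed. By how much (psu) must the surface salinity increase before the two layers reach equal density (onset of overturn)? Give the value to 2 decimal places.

Neutral buoyancy requires −α(T_deep − T_surf) + β(S_deep − S_surf′) = 0.
S_surf′ = S_deep − (α/β)·ΔT = 20.15 − (1.4 × 10⁻⁴/7.1 × 10⁻⁴)·(-0.7) = 20.2880 psu.
Increase required: 20.2880 − 17.64 = 2.6480 psu.

2.65 psu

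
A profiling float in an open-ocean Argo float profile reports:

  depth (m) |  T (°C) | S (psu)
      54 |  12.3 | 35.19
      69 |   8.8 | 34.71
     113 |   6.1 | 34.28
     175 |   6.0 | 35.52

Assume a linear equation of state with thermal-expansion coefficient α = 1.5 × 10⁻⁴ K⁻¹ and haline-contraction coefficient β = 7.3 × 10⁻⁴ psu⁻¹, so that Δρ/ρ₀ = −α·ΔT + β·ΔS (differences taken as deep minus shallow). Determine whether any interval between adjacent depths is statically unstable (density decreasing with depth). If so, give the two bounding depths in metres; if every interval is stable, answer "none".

Evaluate Δρ/ρ₀ = −αΔT + βΔS across each adjacent pair:
  54–69 m: −αΔT+βΔS = −(1.5 × 10⁻⁴)(-3.5)+(7.3 × 10⁻⁴)(-0.48) = 1.7 × 10⁻⁴ → stable
  69–113 m: −αΔT+βΔS = −(1.5 × 10⁻⁴)(-2.7)+(7.3 × 10⁻⁴)(-0.43) = 9.1 × 10⁻⁵ → stable
  113–175 m: −αΔT+βΔS = −(1.5 × 10⁻⁴)(-0.1)+(7.3 × 10⁻⁴)(+1.24) = 9.2 × 10⁻⁴ → stable
Every interval has Δρ > 0: the column is stably stratified throughout.

none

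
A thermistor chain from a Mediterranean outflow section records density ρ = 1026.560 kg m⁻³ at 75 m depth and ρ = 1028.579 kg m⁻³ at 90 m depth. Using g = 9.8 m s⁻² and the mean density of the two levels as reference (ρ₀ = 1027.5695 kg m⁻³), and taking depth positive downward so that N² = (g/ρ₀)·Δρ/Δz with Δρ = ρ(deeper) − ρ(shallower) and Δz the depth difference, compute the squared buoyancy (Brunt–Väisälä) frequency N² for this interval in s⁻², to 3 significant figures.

1.28 × 10⁻³ s⁻²

Δρ = 1028.579 − 1026.560 = 2.019 kg m⁻³ over Δz = 90 − 75 = 15 m.
N² = (9.8/1027.5695) × (2.019/15) = 1.2837 × 10⁻³ s⁻² ≈ 1.28 × 10⁻³ s⁻².
A positive N² confirms static stability across the interval.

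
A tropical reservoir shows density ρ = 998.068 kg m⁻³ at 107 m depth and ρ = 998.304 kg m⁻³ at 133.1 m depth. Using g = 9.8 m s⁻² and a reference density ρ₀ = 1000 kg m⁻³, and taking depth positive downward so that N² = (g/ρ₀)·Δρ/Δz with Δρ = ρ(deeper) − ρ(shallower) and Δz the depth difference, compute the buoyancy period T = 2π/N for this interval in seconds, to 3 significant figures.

667 s

Δρ = 998.304 − 998.068 = 0.236 kg m⁻³ over Δz = 133.1 − 107 = 26.1 m.
N² = (9.8/1000) × (0.236/26.1) = 8.8613 × 10⁻⁵ s⁻².
N = √(8.8613 × 10⁻⁵) = 9.4134 × 10⁻³ rad s⁻¹, so T = 2π/N = 667.47 s ≈ 667 s.
A positive N² confirms static stability across the interval.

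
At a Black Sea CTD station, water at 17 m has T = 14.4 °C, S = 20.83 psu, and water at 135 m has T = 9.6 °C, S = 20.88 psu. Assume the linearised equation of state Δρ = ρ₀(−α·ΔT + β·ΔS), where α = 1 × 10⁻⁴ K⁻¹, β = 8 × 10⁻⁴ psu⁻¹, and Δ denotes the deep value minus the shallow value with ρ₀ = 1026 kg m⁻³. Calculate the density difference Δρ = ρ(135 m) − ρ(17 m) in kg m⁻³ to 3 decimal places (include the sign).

+0.534 kg m⁻³

ΔT = -4.8 K, ΔS = +0.05 psu (deep − shallow).
Δρ/ρ₀ = −(1 × 10⁻⁴)(-4.8) + (8 × 10⁻⁴)(+0.05) = 5.20 × 10⁻⁴.
Δρ = 1026 × (5.20 × 10⁻⁴) = +0.534 kg m⁻³.
Positive Δρ: denser below, stable.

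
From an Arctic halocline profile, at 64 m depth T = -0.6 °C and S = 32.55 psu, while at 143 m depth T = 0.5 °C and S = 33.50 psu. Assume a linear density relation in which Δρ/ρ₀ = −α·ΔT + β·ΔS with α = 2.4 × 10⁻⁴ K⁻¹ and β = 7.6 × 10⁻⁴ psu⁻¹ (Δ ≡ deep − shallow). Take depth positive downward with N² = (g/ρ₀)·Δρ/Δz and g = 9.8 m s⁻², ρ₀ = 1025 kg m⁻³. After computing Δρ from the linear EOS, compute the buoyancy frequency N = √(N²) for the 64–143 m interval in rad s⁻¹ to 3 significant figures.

7.54 × 10⁻³ rad s⁻¹

ΔT = +1.1 K, ΔS = +0.95 psu (deep − shallow).
Δρ/ρ₀ = −αΔT + βΔS = -2.64 × 10⁻⁴ + 7.22 × 10⁻⁴ = 4.58 × 10⁻⁴, so Δρ ≈ 0.4694 kg m⁻³.
N² = (g/ρ₀)·Δρ/Δz = g·(Δρ/ρ₀)/Δz = 9.8 × 4.58 × 10⁻⁴ / 79 = 5.6815 × 10⁻⁵ s⁻².
N = √(5.6815 × 10⁻⁵) = 7.5376 × 10⁻³ rad s⁻¹ ≈ 7.54 × 10⁻³ rad s⁻¹.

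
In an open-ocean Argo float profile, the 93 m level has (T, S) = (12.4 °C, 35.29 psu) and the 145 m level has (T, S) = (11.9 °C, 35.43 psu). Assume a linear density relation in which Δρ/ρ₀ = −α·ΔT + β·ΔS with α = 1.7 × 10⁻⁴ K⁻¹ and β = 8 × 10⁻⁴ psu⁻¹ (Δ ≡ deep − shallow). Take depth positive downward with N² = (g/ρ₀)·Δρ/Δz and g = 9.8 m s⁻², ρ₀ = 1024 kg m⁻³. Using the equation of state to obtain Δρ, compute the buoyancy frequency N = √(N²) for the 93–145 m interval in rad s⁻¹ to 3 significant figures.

ΔT = -0.5 K, ΔS = +0.14 psu (deep − shallow).
Δρ/ρ₀ = −αΔT + βΔS = 8.50 × 10⁻⁵ + 1.12 × 10⁻⁴ = 1.97 × 10⁻⁴, so Δρ ≈ 0.2017 kg m⁻³.
N² = (g/ρ₀)·Δρ/Δz = g·(Δρ/ρ₀)/Δz = 9.8 × 1.97 × 10⁻⁴ / 52 = 3.7127 × 10⁻⁵ s⁻².
N = √(3.7127 × 10⁻⁵) = 6.0932 × 10⁻³ rad s⁻¹ ≈ 6.09 × 10⁻³ rad s⁻¹.

6.09 × 10⁻³ rad s⁻¹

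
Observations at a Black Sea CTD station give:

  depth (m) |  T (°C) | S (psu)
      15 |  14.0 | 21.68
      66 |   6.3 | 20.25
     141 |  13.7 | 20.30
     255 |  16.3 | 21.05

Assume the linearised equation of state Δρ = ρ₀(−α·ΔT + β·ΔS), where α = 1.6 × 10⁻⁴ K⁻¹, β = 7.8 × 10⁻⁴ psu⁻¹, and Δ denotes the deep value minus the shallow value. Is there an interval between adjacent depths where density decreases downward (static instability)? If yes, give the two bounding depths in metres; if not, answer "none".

Evaluate Δρ/ρ₀ = −αΔT + βΔS across each adjacent pair:
  15–66 m: −αΔT+βΔS = −(1.6 × 10⁻⁴)(-7.7)+(7.8 × 10⁻⁴)(-1.43) = 1.2 × 10⁻⁴ → stable
  66–141 m: −αΔT+βΔS = −(1.6 × 10⁻⁴)(+7.4)+(7.8 × 10⁻⁴)(+0.05) = -1.1 × 10⁻³ → UNSTABLE
  141–255 m: −αΔT+βΔS = −(1.6 × 10⁻⁴)(+2.6)+(7.8 × 10⁻⁴)(+0.75) = 1.7 × 10⁻⁴ → stable
The 66–141 m interval has Δρ < 0: lighter water underlies denser water.

66–141 m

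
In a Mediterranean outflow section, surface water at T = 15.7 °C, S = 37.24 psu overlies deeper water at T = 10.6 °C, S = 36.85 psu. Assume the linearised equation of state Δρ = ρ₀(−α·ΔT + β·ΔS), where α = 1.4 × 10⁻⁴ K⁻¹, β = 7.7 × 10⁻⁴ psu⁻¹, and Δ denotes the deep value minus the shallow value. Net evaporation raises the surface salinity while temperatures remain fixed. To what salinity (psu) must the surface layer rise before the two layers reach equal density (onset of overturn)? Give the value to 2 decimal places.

Neutral buoyancy requires −α(T_deep − T_surf) + β(S_deep − S_surf′) = 0.
S_surf′ = S_deep − (α/β)·ΔT = 36.85 − (1.4 × 10⁻⁴/7.7 × 10⁻⁴)·(-5.1) = 37.7773 psu.
Increase required: 37.7773 − 37.24 = 0.5373 psu.

37.78 psu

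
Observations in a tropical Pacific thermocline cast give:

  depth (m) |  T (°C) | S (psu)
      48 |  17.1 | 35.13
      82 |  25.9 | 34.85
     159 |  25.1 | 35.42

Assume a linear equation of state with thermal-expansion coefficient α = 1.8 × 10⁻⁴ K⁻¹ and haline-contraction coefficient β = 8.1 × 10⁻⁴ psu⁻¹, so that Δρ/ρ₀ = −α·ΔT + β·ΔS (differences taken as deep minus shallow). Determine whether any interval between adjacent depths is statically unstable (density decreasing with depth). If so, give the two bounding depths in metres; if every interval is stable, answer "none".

48–82 m

Evaluate Δρ/ρ₀ = −αΔT + βΔS across each adjacent pair:
  48–82 m: −αΔT+βΔS = −(1.8 × 10⁻⁴)(+8.8)+(8.1 × 10⁻⁴)(-0.28) = -1.8 × 10⁻³ → UNSTABLE
  82–159 m: −αΔT+βΔS = −(1.8 × 10⁻⁴)(-0.8)+(8.1 × 10⁻⁴)(+0.57) = 6.1 × 10⁻⁴ → stable
The 48–82 m interval has Δρ < 0: lighter water underlies denser water.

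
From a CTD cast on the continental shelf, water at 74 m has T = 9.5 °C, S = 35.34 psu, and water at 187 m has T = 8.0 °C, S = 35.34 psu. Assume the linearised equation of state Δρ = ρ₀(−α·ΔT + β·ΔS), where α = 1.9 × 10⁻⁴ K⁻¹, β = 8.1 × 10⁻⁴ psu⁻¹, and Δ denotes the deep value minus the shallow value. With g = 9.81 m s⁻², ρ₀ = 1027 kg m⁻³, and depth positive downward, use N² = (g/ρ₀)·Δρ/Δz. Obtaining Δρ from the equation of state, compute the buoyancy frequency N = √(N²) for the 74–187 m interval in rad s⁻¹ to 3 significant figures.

4.97 × 10⁻³ rad s⁻¹

ΔT = -1.5 K, ΔS = +0.00 psu (deep − shallow).
Δρ/ρ₀ = −αΔT + βΔS = 2.85 × 10⁻⁴ + 0 = 2.85 × 10⁻⁴, so Δρ ≈ 0.2927 kg m⁻³.
N² = (g/ρ₀)·Δρ/Δz = g·(Δρ/ρ₀)/Δz = 9.81 × 2.85 × 10⁻⁴ / 113 = 2.4742 × 10⁻⁵ s⁻².
N = √(2.4742 × 10⁻⁵) = 4.9741 × 10⁻³ rad s⁻¹ ≈ 4.97 × 10⁻³ rad s⁻¹.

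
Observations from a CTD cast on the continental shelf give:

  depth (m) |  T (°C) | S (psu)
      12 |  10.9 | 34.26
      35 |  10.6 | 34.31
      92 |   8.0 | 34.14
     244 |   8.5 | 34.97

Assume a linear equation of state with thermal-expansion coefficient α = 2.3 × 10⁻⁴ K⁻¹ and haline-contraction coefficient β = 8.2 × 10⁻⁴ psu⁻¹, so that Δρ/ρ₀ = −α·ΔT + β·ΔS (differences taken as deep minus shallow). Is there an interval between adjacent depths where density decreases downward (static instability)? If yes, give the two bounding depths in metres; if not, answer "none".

Evaluate Δρ/ρ₀ = −αΔT + βΔS across each adjacent pair:
  12–35 m: −αΔT+βΔS = −(2.3 × 10⁻⁴)(-0.3)+(8.2 × 10⁻⁴)(+0.05) = 1.1 × 10⁻⁴ → stable
  35–92 m: −αΔT+βΔS = −(2.3 × 10⁻⁴)(-2.6)+(8.2 × 10⁻⁴)(-0.17) = 4.6 × 10⁻⁴ → stable
  92–244 m: −αΔT+βΔS = −(2.3 × 10⁻⁴)(+0.5)+(8.2 × 10⁻⁴)(+0.83) = 5.7 × 10⁻⁴ → stable
Every interval has Δρ > 0: the column is stably stratified throughout.

none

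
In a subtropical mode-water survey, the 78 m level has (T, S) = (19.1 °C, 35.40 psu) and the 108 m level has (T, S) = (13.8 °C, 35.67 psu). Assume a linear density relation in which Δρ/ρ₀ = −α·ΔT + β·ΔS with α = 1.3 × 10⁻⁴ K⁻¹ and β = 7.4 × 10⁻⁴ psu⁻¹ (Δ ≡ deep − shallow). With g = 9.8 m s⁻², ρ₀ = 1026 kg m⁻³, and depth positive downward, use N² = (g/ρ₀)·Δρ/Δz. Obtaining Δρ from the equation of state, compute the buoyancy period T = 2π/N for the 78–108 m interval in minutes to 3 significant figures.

6.15 min

ΔT = -5.3 K, ΔS = +0.27 psu (deep − shallow).
Δρ/ρ₀ = −αΔT + βΔS = 6.89 × 10⁻⁴ + 1.998 × 10⁻⁴ = 8.888 × 10⁻⁴, so Δρ ≈ 0.9119 kg m⁻³.
N² = (g/ρ₀)·Δρ/Δz = g·(Δρ/ρ₀)/Δz = 9.8 × 8.888 × 10⁻⁴ / 30 = 2.9034 × 10⁻⁴ s⁻².
N = √(2.9034 × 10⁻⁴) = 0.017039 rad s⁻¹ → T = 2π/N = 368.75 s = 6.1458 min ≈ 6.15 min.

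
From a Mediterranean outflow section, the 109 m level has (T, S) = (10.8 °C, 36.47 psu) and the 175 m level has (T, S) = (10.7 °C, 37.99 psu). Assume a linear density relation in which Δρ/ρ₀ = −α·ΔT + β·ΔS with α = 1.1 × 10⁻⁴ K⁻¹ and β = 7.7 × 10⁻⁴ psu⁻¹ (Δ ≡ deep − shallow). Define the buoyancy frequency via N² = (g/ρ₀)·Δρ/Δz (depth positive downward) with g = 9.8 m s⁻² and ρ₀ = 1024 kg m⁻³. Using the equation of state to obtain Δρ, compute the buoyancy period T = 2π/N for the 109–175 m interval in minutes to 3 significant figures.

7.91 min

ΔT = -0.1 K, ΔS = +1.52 psu (deep − shallow).
Δρ/ρ₀ = −αΔT + βΔS = 1.10 × 10⁻⁵ + 1.1704 × 10⁻³ = 1.1814 × 10⁻³, so Δρ ≈ 1.210 kg m⁻³.
N² = (g/ρ₀)·Δρ/Δz = g·(Δρ/ρ₀)/Δz = 9.8 × 1.1814 × 10⁻³ / 66 = 1.7542 × 10⁻⁴ s⁻².
N = √(1.7542 × 10⁻⁴) = 0.013245 rad s⁻¹ → T = 2π/N = 474.38 s = 7.9063 min ≈ 7.91 min.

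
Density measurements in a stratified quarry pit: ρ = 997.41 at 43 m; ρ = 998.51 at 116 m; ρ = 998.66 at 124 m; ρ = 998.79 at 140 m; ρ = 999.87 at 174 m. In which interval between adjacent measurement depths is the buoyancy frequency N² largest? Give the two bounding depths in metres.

Compute the density gradient over each adjacent pair:
  43–116 m: Δρ/Δz = 1.10/73 = 0.015 kg m⁻⁴
  116–124 m: Δρ/Δz = 0.15/8 = 0.019 kg m⁻⁴
  124–140 m: Δρ/Δz = 0.13/16 = 8.1 × 10⁻³ kg m⁻⁴
  140–174 m: Δρ/Δz = 1.08/34 = 0.032 kg m⁻⁴
The largest gradient is in the 140–174 m interval — the pycnocline.

140–174 m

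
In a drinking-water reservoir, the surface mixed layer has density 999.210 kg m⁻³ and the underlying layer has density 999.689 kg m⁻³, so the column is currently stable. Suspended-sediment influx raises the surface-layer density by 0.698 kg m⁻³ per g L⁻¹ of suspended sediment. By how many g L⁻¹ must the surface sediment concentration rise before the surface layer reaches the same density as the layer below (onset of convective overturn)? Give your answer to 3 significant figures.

Density deficit of the surface layer: 999.689 − 999.210 = 0.479 kg m⁻³.
Required change = 0.479 / 0.698 = 0.686 g L⁻¹.

0.686 g L⁻¹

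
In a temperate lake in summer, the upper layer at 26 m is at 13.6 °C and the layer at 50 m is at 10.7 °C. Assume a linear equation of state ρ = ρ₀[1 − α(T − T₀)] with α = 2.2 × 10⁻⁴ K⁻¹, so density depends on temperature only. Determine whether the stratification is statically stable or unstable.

ΔT = 10.7 − 13.6 = -2.9 K, so Δρ/ρ₀ = −αΔT = 6.38 × 10⁻⁴.
Δρ/ρ₀ > 0, so Δρ > 0: deeper water is denser → statically stable.

stable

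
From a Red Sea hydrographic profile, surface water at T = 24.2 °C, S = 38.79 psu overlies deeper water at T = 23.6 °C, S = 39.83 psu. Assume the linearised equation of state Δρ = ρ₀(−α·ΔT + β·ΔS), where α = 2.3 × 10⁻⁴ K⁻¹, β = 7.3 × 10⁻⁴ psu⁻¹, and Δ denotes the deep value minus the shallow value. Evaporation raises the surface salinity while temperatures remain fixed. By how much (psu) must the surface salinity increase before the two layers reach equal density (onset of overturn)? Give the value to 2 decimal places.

Neutral buoyancy requires −α(T_deep − T_surf) + β(S_deep − S_surf′) = 0.
S_surf′ = S_deep − (α/β)·ΔT = 39.83 − (2.3 × 10⁻⁴/7.3 × 10⁻⁴)·(-0.6) = 40.0190 psu.
Increase required: 40.0190 − 38.79 = 1.2290 psu.

1.23 psu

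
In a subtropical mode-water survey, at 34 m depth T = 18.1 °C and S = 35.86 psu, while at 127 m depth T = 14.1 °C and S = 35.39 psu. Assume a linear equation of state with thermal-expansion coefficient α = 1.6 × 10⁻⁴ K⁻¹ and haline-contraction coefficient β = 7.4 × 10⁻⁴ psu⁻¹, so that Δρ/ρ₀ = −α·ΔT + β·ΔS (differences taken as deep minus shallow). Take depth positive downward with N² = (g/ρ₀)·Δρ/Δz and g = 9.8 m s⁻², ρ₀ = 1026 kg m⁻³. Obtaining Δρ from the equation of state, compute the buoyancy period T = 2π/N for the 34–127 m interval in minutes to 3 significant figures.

ΔT = -4.0 K, ΔS = -0.47 psu (deep − shallow).
Δρ/ρ₀ = −αΔT + βΔS = 6.40 × 10⁻⁴ − 3.478 × 10⁻⁴ = 2.922 × 10⁻⁴, so Δρ ≈ 0.2998 kg m⁻³.
N² = (g/ρ₀)·Δρ/Δz = g·(Δρ/ρ₀)/Δz = 9.8 × 2.922 × 10⁻⁴ / 93 = 3.0791 × 10⁻⁵ s⁻².
N = √(3.0791 × 10⁻⁵) = 5.5490 × 10⁻³ rad s⁻¹ → T = 2π/N = 1.1323 × 10³ s = 18.872 min ≈ 18.9 min.

18.9 min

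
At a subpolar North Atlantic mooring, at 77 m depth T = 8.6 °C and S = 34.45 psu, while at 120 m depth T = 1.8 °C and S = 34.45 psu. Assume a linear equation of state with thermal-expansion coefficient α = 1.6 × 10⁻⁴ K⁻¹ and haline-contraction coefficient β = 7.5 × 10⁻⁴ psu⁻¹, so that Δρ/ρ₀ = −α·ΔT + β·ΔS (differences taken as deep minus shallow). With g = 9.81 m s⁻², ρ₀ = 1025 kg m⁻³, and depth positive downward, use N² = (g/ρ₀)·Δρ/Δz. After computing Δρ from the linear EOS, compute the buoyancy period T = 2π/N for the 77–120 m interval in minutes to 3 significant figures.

ΔT = -6.8 K, ΔS = +0.00 psu (deep − shallow).
Δρ/ρ₀ = −αΔT + βΔS = 1.088 × 10⁻³ + 0 = 1.088 × 10⁻³, so Δρ ≈ 1.115 kg m⁻³.
N² = (g/ρ₀)·Δρ/Δz = g·(Δρ/ρ₀)/Δz = 9.81 × 1.088 × 10⁻³ / 43 = 2.4822 × 10⁻⁴ s⁻².
N = √(2.4822 × 10⁻⁴) = 0.015755 rad s⁻¹ → T = 2π/N = 398.81 s = 6.6468 min ≈ 6.65 min.

6.65 min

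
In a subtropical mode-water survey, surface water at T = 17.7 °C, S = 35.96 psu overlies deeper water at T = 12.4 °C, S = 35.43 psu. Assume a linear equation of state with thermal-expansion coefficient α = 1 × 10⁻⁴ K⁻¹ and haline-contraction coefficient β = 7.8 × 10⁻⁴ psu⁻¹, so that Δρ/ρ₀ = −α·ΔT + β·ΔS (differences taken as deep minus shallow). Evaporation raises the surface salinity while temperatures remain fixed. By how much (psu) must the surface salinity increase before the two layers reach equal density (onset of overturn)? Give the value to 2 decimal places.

0.15 psu

Neutral buoyancy requires −α(T_deep − T_surf) + β(S_deep − S_surf′) = 0.
S_surf′ = S_deep − (α/β)·ΔT = 35.43 − (1 × 10⁻⁴/7.8 × 10⁻⁴)·(-5.3) = 36.1095 psu.
Increase required: 36.1095 − 35.96 = 0.1495 psu.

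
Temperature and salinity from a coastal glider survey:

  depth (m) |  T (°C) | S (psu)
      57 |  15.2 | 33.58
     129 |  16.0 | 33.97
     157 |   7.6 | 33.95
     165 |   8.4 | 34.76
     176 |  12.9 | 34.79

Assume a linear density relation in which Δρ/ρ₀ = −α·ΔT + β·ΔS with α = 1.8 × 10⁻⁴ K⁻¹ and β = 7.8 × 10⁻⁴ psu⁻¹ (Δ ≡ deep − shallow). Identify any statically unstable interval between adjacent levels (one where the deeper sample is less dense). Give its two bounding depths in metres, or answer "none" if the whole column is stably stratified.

165–176 m

Evaluate Δρ/ρ₀ = −αΔT + βΔS across each adjacent pair:
  57–129 m: −αΔT+βΔS = −(1.8 × 10⁻⁴)(+0.8)+(7.8 × 10⁻⁴)(+0.39) = 1.6 × 10⁻⁴ → stable
  129–157 m: −αΔT+βΔS = −(1.8 × 10⁻⁴)(-8.4)+(7.8 × 10⁻⁴)(-0.02) = 1.5 × 10⁻³ → stable
  157–165 m: −αΔT+βΔS = −(1.8 × 10⁻⁴)(+0.8)+(7.8 × 10⁻⁴)(+0.81) = 4.9 × 10⁻⁴ → stable
  165–176 m: −αΔT+βΔS = −(1.8 × 10⁻⁴)(+4.5)+(7.8 × 10⁻⁴)(+0.03) = -7.9 × 10⁻⁴ → UNSTABLE
The 165–176 m interval has Δρ < 0: lighter water underlies denser water.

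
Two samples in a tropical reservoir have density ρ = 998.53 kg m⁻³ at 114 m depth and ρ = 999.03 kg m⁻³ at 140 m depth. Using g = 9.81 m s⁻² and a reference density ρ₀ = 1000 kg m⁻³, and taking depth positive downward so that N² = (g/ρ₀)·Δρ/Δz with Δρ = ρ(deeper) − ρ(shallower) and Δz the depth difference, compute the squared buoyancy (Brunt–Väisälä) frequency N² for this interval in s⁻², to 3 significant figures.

1.89 × 10⁻⁴ s⁻²

Δρ = 999.03 − 998.53 = 0.50 kg m⁻³ over Δz = 140 − 114 = 26 m.
N² = (9.81/1000) × (0.50/26) = 1.8865 × 10⁻⁴ s⁻² ≈ 1.89 × 10⁻⁴ s⁻².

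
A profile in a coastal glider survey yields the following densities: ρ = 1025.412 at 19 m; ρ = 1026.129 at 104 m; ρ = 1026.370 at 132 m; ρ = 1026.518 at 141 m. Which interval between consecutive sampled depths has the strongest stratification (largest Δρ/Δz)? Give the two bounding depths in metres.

Compute the density gradient over each adjacent pair:
  19–104 m: Δρ/Δz = 0.717/85 = 8.4 × 10⁻³ kg m⁻⁴
  104–132 m: Δρ/Δz = 0.241/28 = 8.6 × 10⁻³ kg m⁻⁴
  132–141 m: Δρ/Δz = 0.148/9 = 0.016 kg m⁻⁴
The largest gradient is in the 132–141 m interval — the pycnocline.

132–141 m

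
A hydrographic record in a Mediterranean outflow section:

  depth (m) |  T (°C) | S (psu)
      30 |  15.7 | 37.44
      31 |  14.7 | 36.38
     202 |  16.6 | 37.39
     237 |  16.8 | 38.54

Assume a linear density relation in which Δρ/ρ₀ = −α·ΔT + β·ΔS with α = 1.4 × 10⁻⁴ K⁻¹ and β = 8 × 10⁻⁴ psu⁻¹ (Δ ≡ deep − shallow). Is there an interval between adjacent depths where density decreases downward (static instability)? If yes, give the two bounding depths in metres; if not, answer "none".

30–31 m

Evaluate Δρ/ρ₀ = −αΔT + βΔS across each adjacent pair:
  30–31 m: −αΔT+βΔS = −(1.4 × 10⁻⁴)(-1.0)+(8 × 10⁻⁴)(-1.06) = -7.1 × 10⁻⁴ → UNSTABLE
  31–202 m: −αΔT+βΔS = −(1.4 × 10⁻⁴)(+1.9)+(8 × 10⁻⁴)(+1.01) = 5.4 × 10⁻⁴ → stable
  202–237 m: −αΔT+βΔS = −(1.4 × 10⁻⁴)(+0.2)+(8 × 10⁻⁴)(+1.15) = 8.9 × 10⁻⁴ → stable
The 30–31 m interval has Δρ < 0: lighter water underlies denser water.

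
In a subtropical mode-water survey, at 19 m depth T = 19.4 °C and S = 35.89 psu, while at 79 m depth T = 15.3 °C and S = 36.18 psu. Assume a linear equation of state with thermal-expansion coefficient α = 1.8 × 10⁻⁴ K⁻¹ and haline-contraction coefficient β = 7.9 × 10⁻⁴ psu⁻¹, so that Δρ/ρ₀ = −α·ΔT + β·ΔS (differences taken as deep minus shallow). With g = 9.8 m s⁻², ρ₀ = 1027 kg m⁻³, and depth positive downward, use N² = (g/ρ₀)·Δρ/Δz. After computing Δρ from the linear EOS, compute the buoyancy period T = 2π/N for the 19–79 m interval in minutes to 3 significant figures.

8.33 min

ΔT = -4.1 K, ΔS = +0.29 psu (deep − shallow).
Δρ/ρ₀ = −αΔT + βΔS = 7.38 × 10⁻⁴ + 2.291 × 10⁻⁴ = 9.671 × 10⁻⁴, so Δρ ≈ 0.9932 kg m⁻³.
N² = (g/ρ₀)·Δρ/Δz = g·(Δρ/ρ₀)/Δz = 9.8 × 9.671 × 10⁻⁴ / 60 = 1.5796 × 10⁻⁴ s⁻².
N = √(1.5796 × 10⁻⁴) = 0.012568 rad s⁻¹ → T = 2π/N = 499.94 s = 8.3323 min ≈ 8.33 min.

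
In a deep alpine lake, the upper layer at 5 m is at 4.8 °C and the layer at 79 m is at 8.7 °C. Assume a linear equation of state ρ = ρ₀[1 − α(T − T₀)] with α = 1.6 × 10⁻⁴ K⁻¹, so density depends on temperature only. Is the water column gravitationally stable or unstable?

unstable

ΔT = 8.7 − 4.8 = +3.9 K, so Δρ/ρ₀ = −αΔT = -6.24 × 10⁻⁴.
Δρ/ρ₀ < 0, so Δρ < 0: deeper water is lighter → statically unstable; the column would overturn.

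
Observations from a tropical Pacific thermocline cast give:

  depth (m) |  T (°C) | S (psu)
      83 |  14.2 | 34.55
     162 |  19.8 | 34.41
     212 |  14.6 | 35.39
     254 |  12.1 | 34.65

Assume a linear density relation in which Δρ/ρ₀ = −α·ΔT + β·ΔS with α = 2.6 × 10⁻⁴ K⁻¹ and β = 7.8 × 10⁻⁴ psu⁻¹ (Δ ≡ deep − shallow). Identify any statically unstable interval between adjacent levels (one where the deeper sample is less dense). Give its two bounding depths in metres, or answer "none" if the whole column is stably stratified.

Evaluate Δρ/ρ₀ = −αΔT + βΔS across each adjacent pair:
  83–162 m: −αΔT+βΔS = −(2.6 × 10⁻⁴)(+5.6)+(7.8 × 10⁻⁴)(-0.14) = -1.6 × 10⁻³ → UNSTABLE
  162–212 m: −αΔT+βΔS = −(2.6 × 10⁻⁴)(-5.2)+(7.8 × 10⁻⁴)(+0.98) = 2.1 × 10⁻³ → stable
  212–254 m: −αΔT+βΔS = −(2.6 × 10⁻⁴)(-2.5)+(7.8 × 10⁻⁴)(-0.74) = 7.3 × 10⁻⁵ → stable
The 83–162 m interval has Δρ < 0: lighter water underlies denser water.

83–162 m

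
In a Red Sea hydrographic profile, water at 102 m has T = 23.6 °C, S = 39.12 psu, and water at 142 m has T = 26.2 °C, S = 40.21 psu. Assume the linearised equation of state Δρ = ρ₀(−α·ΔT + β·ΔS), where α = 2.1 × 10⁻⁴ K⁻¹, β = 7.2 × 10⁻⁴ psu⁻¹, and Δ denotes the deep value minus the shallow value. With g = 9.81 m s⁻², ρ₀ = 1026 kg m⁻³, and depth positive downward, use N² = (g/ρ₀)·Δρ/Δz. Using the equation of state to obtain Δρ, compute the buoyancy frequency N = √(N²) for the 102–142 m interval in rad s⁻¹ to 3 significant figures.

ΔT = +2.6 K, ΔS = +1.09 psu (deep − shallow).
Δρ/ρ₀ = −αΔT + βΔS = -5.46 × 10⁻⁴ + 7.848 × 10⁻⁴ = 2.388 × 10⁻⁴, so Δρ ≈ 0.2450 kg m⁻³.
N² = (g/ρ₀)·Δρ/Δz = g·(Δρ/ρ₀)/Δz = 9.81 × 2.388 × 10⁻⁴ / 40 = 5.8566 × 10⁻⁵ s⁻².
N = √(5.8566 × 10⁻⁵) = 7.6528 × 10⁻³ rad s⁻¹ ≈ 7.65 × 10⁻³ rad s⁻¹.

7.65 × 10⁻³ rad s⁻¹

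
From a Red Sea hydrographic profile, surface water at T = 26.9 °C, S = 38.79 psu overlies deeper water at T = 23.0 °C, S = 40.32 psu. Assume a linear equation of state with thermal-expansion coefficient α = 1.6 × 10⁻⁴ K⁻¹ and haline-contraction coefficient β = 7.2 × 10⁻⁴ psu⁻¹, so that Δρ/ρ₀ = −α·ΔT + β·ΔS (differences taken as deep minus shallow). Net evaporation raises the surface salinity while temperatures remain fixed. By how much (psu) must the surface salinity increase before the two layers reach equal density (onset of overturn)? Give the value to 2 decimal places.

Neutral buoyancy requires −α(T_deep − T_surf) + β(S_deep − S_surf′) = 0.
S_surf′ = S_deep − (α/β)·ΔT = 40.32 − (1.6 × 10⁻⁴/7.2 × 10⁻⁴)·(-3.9) = 41.1867 psu.
Increase required: 41.1867 − 38.79 = 2.3967 psu.

2.40 psu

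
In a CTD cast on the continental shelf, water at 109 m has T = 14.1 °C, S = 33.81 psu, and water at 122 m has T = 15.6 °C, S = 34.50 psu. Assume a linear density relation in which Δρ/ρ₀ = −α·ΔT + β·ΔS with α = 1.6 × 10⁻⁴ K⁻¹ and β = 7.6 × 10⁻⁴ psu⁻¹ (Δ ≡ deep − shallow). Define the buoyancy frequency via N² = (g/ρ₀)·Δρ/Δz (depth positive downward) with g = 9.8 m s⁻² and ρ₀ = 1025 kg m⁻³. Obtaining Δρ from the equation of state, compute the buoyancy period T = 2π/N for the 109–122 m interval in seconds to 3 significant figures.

ΔT = +1.5 K, ΔS = +0.69 psu (deep − shallow).
Δρ/ρ₀ = −αΔT + βΔS = -2.40 × 10⁻⁴ + 5.244 × 10⁻⁴ = 2.844 × 10⁻⁴, so Δρ ≈ 0.2915 kg m⁻³.
N² = (g/ρ₀)·Δρ/Δz = g·(Δρ/ρ₀)/Δz = 9.8 × 2.844 × 10⁻⁴ / 13 = 2.1439 × 10⁻⁴ s⁻².
N = √(2.1439 × 10⁻⁴) = 0.014642 rad s⁻¹ → T = 2π/N = 429.12 s ≈ 429 s.

429 s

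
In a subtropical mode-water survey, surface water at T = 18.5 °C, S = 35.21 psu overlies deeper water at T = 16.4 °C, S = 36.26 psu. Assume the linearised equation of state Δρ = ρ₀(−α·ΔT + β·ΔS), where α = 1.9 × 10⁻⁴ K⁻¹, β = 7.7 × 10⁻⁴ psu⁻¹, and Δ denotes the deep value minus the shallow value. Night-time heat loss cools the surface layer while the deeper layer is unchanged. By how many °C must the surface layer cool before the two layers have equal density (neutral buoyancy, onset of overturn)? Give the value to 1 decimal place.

Neutral buoyancy requires Δρ = 0, i.e. −α(T_deep − T_surf′) + β(S_deep − S_surf) = 0.
T_surf′ = T_deep − (β/α)·ΔS = 16.4 − (7.7 × 10⁻⁴/1.9 × 10⁻⁴)·(+1.05) = 12.145 °C.
Cooling required: 18.5 − (12.145) = 6.355 °C.

6.4 °C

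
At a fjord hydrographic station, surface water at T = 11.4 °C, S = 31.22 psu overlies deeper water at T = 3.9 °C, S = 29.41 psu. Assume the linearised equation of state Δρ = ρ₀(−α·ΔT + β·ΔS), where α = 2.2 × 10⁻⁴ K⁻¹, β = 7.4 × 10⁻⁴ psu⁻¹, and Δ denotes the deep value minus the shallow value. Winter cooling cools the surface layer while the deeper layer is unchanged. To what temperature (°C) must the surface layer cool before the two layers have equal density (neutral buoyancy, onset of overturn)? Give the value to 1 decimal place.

Neutral buoyancy requires Δρ = 0, i.e. −α(T_deep − T_surf′) + β(S_deep − S_surf) = 0.
T_surf′ = T_deep − (β/α)·ΔS = 3.9 − (7.4 × 10⁻⁴/2.2 × 10⁻⁴)·(-1.81) = 9.988 °C.
Cooling required: 11.4 − (9.988) = 1.412 °C.

10.0 °C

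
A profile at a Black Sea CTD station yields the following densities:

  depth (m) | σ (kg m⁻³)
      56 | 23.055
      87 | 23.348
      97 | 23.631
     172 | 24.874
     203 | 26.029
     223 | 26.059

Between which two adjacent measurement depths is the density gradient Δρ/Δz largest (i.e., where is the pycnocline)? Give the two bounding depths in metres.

Compute the density gradient over each adjacent pair:
  56–87 m: Δρ/Δz = 0.293/31 = 9.5 × 10⁻³ kg m⁻⁴
  87–97 m: Δρ/Δz = 0.283/10 = 0.028 kg m⁻⁴
  97–172 m: Δρ/Δz = 1.243/75 = 0.017 kg m⁻⁴
  172–203 m: Δρ/Δz = 1.155/31 = 0.037 kg m⁻⁴
  203–223 m: Δρ/Δz = 0.030/20 = 1.5 × 10⁻³ kg m⁻⁴
The largest gradient is in the 172–203 m interval — the pycnocline.

172–203 m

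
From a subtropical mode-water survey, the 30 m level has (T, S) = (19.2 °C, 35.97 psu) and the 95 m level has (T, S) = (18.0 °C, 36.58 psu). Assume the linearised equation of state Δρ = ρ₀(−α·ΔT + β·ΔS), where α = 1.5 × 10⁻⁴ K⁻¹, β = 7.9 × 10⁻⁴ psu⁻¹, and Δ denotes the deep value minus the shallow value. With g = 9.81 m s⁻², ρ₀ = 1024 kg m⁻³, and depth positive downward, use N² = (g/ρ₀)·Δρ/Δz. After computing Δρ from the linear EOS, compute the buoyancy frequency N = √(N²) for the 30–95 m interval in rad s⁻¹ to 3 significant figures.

ΔT = -1.2 K, ΔS = +0.61 psu (deep − shallow).
Δρ/ρ₀ = −αΔT + βΔS = 1.80 × 10⁻⁴ + 4.819 × 10⁻⁴ = 6.619 × 10⁻⁴, so Δρ ≈ 0.6778 kg m⁻³.
N² = (g/ρ₀)·Δρ/Δz = g·(Δρ/ρ₀)/Δz = 9.81 × 6.619 × 10⁻⁴ / 65 = 9.9896 × 10⁻⁵ s⁻².
N = √(9.9896 × 10⁻⁵) = 9.9948 × 10⁻³ rad s⁻¹ ≈ 9.99 × 10⁻³ rad s⁻¹.

9.99 × 10⁻³ rad s⁻¹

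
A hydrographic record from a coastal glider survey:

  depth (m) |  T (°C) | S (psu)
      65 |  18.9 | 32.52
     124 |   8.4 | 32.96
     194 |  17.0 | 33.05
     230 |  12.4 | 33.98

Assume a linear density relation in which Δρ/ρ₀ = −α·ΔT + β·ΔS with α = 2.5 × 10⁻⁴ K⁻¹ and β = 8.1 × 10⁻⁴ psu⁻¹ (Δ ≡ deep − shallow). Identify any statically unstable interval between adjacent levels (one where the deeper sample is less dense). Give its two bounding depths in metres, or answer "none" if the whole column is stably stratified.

Evaluate Δρ/ρ₀ = −αΔT + βΔS across each adjacent pair:
  65–124 m: −αΔT+βΔS = −(2.5 × 10⁻⁴)(-10.5)+(8.1 × 10⁻⁴)(+0.44) = 3.0 × 10⁻³ → stable
  124–194 m: −αΔT+βΔS = −(2.5 × 10⁻⁴)(+8.6)+(8.1 × 10⁻⁴)(+0.09) = -2.1 × 10⁻³ → UNSTABLE
  194–230 m: −αΔT+βΔS = −(2.5 × 10⁻⁴)(-4.6)+(8.1 × 10⁻⁴)(+0.93) = 1.9 × 10⁻³ → stable
The 124–194 m interval has Δρ < 0: lighter water underlies denser water.

124–194 m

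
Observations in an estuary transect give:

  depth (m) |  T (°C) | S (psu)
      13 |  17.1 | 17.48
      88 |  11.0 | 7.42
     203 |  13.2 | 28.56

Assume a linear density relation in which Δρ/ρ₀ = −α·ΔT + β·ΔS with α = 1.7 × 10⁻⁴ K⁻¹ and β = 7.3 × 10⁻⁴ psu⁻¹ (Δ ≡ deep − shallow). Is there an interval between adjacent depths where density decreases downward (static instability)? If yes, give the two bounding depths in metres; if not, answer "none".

13–88 m

Evaluate Δρ/ρ₀ = −αΔT + βΔS across each adjacent pair:
  13–88 m: −αΔT+βΔS = −(1.7 × 10⁻⁴)(-6.1)+(7.3 × 10⁻⁴)(-10.06) = -6.3 × 10⁻³ → UNSTABLE
  88–203 m: −αΔT+βΔS = −(1.7 × 10⁻⁴)(+2.2)+(7.3 × 10⁻⁴)(+21.14) = 0.015 → stable
The 13–88 m interval has Δρ < 0: lighter water underlies denser water.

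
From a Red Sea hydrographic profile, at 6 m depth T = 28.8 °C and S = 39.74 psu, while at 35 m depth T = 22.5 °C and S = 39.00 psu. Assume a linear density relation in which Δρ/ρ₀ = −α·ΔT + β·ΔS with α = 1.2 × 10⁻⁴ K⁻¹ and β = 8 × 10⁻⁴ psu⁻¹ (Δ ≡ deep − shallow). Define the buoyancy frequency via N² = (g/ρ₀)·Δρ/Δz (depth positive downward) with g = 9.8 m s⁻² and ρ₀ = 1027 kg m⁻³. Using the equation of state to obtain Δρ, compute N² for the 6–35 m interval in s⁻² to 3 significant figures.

5.54 × 10⁻⁵ s⁻²

ΔT = -6.3 K, ΔS = -0.74 psu (deep − shallow).
Δρ/ρ₀ = −αΔT + βΔS = 7.56 × 10⁻⁴ − 5.92 × 10⁻⁴ = 1.64 × 10⁻⁴, so Δρ ≈ 0.1684 kg m⁻³.
N² = (g/ρ₀)·Δρ/Δz = g·(Δρ/ρ₀)/Δz = 9.8 × 1.64 × 10⁻⁴ / 29 = 5.5421 × 10⁻⁵ s⁻² ≈ 5.54 × 10⁻⁵ s⁻².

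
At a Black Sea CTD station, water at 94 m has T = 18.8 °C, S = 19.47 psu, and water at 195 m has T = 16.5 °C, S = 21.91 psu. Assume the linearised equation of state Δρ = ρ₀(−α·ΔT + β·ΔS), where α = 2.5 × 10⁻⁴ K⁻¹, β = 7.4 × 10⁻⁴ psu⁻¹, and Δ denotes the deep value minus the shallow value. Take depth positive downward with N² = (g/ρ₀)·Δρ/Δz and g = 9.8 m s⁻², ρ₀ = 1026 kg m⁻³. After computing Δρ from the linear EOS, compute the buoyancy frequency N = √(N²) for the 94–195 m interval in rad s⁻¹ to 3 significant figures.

ΔT = -2.3 K, ΔS = +2.44 psu (deep − shallow).
Δρ/ρ₀ = −αΔT + βΔS = 5.75 × 10⁻⁴ + 1.8056 × 10⁻³ = 2.3806 × 10⁻³, so Δρ ≈ 2.442 kg m⁻³.
N² = (g/ρ₀)·Δρ/Δz = g·(Δρ/ρ₀)/Δz = 9.8 × 2.3806 × 10⁻³ / 101 = 2.3099 × 10⁻⁴ s⁻².
N = √(2.3099 × 10⁻⁴) = 0.015198 rad s⁻¹ ≈ 0.0152 rad s⁻¹.

0.0152 rad s⁻¹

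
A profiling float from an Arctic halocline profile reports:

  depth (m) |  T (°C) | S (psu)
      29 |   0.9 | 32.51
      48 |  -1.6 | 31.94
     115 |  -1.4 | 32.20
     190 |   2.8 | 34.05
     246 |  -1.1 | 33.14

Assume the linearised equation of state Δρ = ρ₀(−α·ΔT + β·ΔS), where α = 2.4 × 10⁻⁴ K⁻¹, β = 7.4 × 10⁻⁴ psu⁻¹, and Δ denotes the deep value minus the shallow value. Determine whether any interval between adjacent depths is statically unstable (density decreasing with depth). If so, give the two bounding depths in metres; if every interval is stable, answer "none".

Evaluate Δρ/ρ₀ = −αΔT + βΔS across each adjacent pair:
  29–48 m: −αΔT+βΔS = −(2.4 × 10⁻⁴)(-2.5)+(7.4 × 10⁻⁴)(-0.57) = 1.8 × 10⁻⁴ → stable
  48–115 m: −αΔT+βΔS = −(2.4 × 10⁻⁴)(+0.2)+(7.4 × 10⁻⁴)(+0.26) = 1.4 × 10⁻⁴ → stable
  115–190 m: −αΔT+βΔS = −(2.4 × 10⁻⁴)(+4.2)+(7.4 × 10⁻⁴)(+1.85) = 3.6 × 10⁻⁴ → stable
  190–246 m: −αΔT+βΔS = −(2.4 × 10⁻⁴)(-3.9)+(7.4 × 10⁻⁴)(-0.91) = 2.6 × 10⁻⁴ → stable
Every interval has Δρ > 0: the column is stably stratified throughout.

none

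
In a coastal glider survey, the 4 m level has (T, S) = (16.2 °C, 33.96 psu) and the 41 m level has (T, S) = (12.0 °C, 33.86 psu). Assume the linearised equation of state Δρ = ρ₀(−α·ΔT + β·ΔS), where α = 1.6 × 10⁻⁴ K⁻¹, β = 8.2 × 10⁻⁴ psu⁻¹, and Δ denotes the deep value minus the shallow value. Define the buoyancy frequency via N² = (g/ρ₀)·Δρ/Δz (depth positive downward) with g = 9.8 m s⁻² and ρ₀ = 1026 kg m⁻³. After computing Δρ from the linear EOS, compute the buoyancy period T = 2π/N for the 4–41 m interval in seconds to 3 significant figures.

503 s

ΔT = -4.2 K, ΔS = -0.10 psu (deep − shallow).
Δρ/ρ₀ = −αΔT + βΔS = 6.72 × 10⁻⁴ − 8.20 × 10⁻⁵ = 5.90 × 10⁻⁴, so Δρ ≈ 0.6053 kg m⁻³.
N² = (g/ρ₀)·Δρ/Δz = g·(Δρ/ρ₀)/Δz = 9.8 × 5.90 × 10⁻⁴ / 37 = 1.5627 × 10⁻⁴ s⁻².
N = √(1.5627 × 10⁻⁴) = 0.012501 rad s⁻¹ → T = 2π/N = 502.61 s ≈ 503 s.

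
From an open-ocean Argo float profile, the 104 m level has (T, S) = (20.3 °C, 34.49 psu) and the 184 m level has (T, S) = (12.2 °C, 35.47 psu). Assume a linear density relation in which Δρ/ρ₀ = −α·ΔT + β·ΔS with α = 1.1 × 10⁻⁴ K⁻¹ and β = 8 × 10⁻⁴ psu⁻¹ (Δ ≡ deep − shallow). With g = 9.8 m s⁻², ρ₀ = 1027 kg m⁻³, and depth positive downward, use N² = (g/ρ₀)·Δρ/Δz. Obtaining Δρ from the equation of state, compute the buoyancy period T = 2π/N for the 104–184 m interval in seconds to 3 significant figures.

439 s

ΔT = -8.1 K, ΔS = +0.98 psu (deep − shallow).
Δρ/ρ₀ = −αΔT + βΔS = 8.91 × 10⁻⁴ + 7.84 × 10⁻⁴ = 1.675 × 10⁻³, so Δρ ≈ 1.720 kg m⁻³.
N² = (g/ρ₀)·Δρ/Δz = g·(Δρ/ρ₀)/Δz = 9.8 × 1.675 × 10⁻³ / 80 = 2.0519 × 10⁻⁴ s⁻².
N = √(2.0519 × 10⁻⁴) = 0.014324 rad s⁻¹ → T = 2π/N = 438.65 s ≈ 439 s.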